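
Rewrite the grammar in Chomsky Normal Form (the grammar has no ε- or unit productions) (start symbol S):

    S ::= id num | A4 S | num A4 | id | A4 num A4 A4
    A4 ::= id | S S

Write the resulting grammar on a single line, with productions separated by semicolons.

S ::= X1 X2 | A4 S | X2 A4 | id | A4 Y1; A4 ::= id | S S; X1 ::= id; X2 ::= num; Y1 ::= X2 Y2; Y2 ::= A4 A4

Introduce a nonterminal for each terminal appearing in a rule of length ≥ 2: X1 → id, X2 → num.
Binarize each right-hand side of length ≥ 3 by chaining fresh nonterminals (Y1, Y2, …): affected rules were S → A4 X2 A4 A4.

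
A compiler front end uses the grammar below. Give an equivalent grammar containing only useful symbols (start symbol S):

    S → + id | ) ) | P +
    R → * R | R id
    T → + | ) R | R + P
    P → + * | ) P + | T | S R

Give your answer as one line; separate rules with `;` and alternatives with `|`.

S → + id | ) ) | P +; T → +; P → + * | ) P + | T

Generating nonterminals: {P, S, T}.
Reachable from S after that: {P, S, T}.
Removed useless symbols: {R} and every production mentioning them.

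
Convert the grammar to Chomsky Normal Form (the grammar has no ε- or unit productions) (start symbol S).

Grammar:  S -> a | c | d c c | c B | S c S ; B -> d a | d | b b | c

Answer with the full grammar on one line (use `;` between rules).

Introduce a nonterminal for each terminal appearing in a rule of length ≥ 2: X1 → d, X2 → c, X3 → a, X4 → b.
Binarize each right-hand side of length ≥ 3 by chaining fresh nonterminals (Y1, Y2, …): affected rules were S → X1 X2 X2; S → S X2 S.

S -> a | c | X1 Y1 | X2 B | S Y2; B -> X1 X3 | d | X4 X4 | c; X1 -> d; X2 -> c; X3 -> a; X4 -> b; Y1 -> X2 X2; Y2 -> X2 S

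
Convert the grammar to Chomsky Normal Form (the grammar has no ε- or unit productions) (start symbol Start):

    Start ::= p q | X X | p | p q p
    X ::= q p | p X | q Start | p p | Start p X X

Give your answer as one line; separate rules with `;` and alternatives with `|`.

Introduce a nonterminal for each terminal appearing in a rule of length ≥ 2: X1 → p, X2 → q.
Binarize each right-hand side of length ≥ 3 by chaining fresh nonterminals (Y1, Y2, …): affected rules were Start → X1 X2 X1; X → Start X1 X X.

Start ::= X1 X2 | X X | p | X1 Y1; X ::= X2 X1 | X1 X | X2 Start | X1 X1 | Start Y2; X1 ::= p; X2 ::= q; Y1 ::= X2 X1; Y2 ::= X1 Y3; Y3 ::= X X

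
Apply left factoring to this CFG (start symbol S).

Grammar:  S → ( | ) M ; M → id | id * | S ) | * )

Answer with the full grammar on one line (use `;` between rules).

M has alternatives sharing prefix 'id': factor to M → id M' with M' → ε | *.

S → ( | ) M; M → S ) | * ) | id M'; M' → ε | *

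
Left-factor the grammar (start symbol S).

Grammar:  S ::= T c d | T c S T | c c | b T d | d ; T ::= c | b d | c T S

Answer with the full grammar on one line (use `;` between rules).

S has alternatives sharing prefix 'T c': factor to S → T c S' with S' → d | S T.
T has alternatives sharing prefix 'c': factor to T → c T' with T' → ε | T S.

S ::= c c | b T d | d | T c S'; T ::= b d | c T'; S' ::= d | S T; T' ::= eps | T S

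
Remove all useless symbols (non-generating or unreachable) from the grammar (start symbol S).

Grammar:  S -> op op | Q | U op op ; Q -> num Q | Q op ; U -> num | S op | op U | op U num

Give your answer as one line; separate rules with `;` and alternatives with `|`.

Generating nonterminals: {S, U}.
Reachable from S after that: {S, U}.
Removed useless symbols: {Q} and every production mentioning them.

S -> op op | U op op; U -> num | S op | op U | op U num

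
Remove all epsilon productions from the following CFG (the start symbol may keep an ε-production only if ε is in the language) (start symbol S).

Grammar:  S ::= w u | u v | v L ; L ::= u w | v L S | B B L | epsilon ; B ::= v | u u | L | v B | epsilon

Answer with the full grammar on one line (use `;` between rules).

Nullable set = {B, L}.
ε ∉ L(G), so no ε-production is kept.
For each production, add variants omitting each subset of nullable occurrences: S → v L gives v L | v. L → v L S gives v L S | v S. L → B B L gives B B L | B B | B L | B.

S ::= w u | u v | v L | v; L ::= u w | v L S | v S | B B L | B B | B L | B; B ::= v | u u | L | v B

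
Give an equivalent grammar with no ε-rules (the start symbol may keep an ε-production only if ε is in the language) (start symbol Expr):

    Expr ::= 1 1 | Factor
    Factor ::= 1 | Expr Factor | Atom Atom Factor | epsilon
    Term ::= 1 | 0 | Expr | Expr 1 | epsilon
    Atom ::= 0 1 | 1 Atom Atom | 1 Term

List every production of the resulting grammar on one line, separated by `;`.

Expr ::= 1 1 | Factor | epsilon; Factor ::= 1 | Expr Factor | Expr | Atom Atom Factor | Atom Atom; Term ::= 1 | 0 | Expr | Expr 1; Atom ::= 0 1 | 1 Atom Atom | 1 Term | 1

Nullable nonterminals: {Expr, Factor, Term}.
ε ∈ L(G) since Expr is nullable, so keep Expr → ε.
Expand every rule over subsets of its nullable positions: Factor → Expr Factor gives Expr Factor | Expr. Factor → Atom Atom Factor gives Atom Atom Factor | Atom Atom. Atom → 1 Term gives 1 Term | 1.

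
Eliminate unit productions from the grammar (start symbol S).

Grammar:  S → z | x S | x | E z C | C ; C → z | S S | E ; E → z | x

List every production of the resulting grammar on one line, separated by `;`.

S → z | x | S S | x S | E z C; C → z | x | S S; E → z | x

Unit pairs: C ⇒* {E}; S ⇒* {C, E}.
For each unit pair (A, B), copy every non-unit production of B to A, then drop all unit productions.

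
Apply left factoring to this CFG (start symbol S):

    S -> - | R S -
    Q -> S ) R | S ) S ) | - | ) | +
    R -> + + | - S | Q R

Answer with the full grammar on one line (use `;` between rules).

Q has alternatives sharing prefix 'S )': factor to Q → S ) Q' with Q' → R | S ).

S -> - | R S -; Q -> - | ) | + | S ) Q'; R -> + + | - S | Q R; Q' -> R | S )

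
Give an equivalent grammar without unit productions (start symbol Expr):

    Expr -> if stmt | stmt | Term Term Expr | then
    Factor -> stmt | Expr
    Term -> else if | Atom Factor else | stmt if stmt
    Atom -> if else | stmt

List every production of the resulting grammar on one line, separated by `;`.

Expr -> if stmt | stmt | Term Term Expr | then; Factor -> stmt | if stmt | Term Term Expr | then; Term -> else if | Atom Factor else | stmt if stmt; Atom -> if else | stmt

Unit pairs: Factor ⇒* {Expr}.
For each unit pair (A, B), copy every non-unit production of B to A, then drop all unit productions.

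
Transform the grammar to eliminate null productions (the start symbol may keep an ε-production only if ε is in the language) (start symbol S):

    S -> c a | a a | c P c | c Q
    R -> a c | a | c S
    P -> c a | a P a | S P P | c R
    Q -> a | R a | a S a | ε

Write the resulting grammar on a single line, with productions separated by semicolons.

S -> c a | a a | c P c | c Q | c; R -> a c | a | c S; P -> c a | a P a | S P P | c R; Q -> a | R a | a S a

The nullable symbols are {Q}.
ε ∉ L(G), so no ε-production is kept.
For each production, add variants omitting each subset of nullable occurrences: S → c Q gives c Q | c.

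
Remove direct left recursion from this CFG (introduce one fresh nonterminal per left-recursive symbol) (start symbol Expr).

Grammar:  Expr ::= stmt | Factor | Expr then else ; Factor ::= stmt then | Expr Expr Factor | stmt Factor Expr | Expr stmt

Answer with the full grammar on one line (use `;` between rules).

Expr ::= stmt Expr1 | Factor Expr1; Factor ::= stmt then | Expr Expr Factor | stmt Factor Expr | Expr stmt; Expr1 ::= then else Expr1 | ε

Expr is directly left-recursive.
For Expr: α = {then else}, β = {stmt, Factor}. Rewrite as Expr → β Expr1 and Expr1 → α Expr1 | ε.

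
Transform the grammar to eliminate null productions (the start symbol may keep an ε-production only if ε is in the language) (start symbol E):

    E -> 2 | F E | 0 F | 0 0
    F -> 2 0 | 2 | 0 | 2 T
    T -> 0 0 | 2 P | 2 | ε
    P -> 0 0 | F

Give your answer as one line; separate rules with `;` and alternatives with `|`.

The nullable symbols are {T}.
ε ∉ L(G), so no ε-production is kept.

E -> 2 | F E | 0 F | 0 0; F -> 2 0 | 2 | 0 | 2 T; T -> 0 0 | 2 P | 2; P -> 0 0 | F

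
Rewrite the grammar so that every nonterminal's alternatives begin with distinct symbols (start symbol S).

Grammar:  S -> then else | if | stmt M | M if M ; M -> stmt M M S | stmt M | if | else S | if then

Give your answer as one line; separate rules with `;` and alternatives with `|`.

S -> then else | if | stmt M | M if M; M -> else S | stmt M M' | if M''; M' -> M S | ε; M'' -> ε | then

M has alternatives sharing prefix 'stmt M': factor to M → stmt M M' with M' → M S | ε.
M has alternatives sharing prefix 'if': factor to M → if M'' with M'' → ε | then.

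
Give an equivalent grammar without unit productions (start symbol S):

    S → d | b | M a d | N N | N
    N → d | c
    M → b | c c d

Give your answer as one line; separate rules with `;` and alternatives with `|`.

Unit pairs: S ⇒* {N}.
For every A with A ⇒* B via unit rules, add B's non-unit alternatives to A; then delete every rule of the form X → Y.

S → d | b | M a d | N N | c; N → d | c; M → b | c c d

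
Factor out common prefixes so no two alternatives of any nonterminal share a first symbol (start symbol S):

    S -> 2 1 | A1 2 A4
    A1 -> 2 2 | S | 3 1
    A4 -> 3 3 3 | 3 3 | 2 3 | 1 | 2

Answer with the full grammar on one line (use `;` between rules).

A4 has alternatives sharing prefix '3 3': factor to A4 → 3 3 A4' with A4' → 3 | ε.
A4 has alternatives sharing prefix '2': factor to A4 → 2 A4'' with A4'' → 3 | ε.

S -> 2 1 | A1 2 A4; A1 -> 2 2 | S | 3 1; A4 -> 1 | 3 3 A4' | 2 A4''; A4' -> 3 | eps; A4'' -> 3 | eps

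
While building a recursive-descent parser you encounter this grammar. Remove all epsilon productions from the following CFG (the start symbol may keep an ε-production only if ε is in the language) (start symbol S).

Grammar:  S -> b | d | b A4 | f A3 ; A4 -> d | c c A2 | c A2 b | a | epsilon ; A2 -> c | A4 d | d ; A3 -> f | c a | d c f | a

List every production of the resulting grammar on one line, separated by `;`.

Nullable nonterminals: {A4}.
ε ∉ L(G), so no ε-production is kept.
Add the nullable-subset variants: A2 → A4 d gives A4 d | d.

S -> b | d | b A4 | f A3; A4 -> d | c c A2 | c A2 b | a; A2 -> c | A4 d | d; A3 -> f | c a | d c f | a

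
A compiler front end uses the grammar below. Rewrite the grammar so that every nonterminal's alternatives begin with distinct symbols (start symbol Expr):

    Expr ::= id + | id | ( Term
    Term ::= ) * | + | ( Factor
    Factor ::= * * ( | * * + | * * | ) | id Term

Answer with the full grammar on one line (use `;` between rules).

Expr has alternatives sharing prefix 'id': factor to Expr → id Expr1 with Expr1 → + | ε.
Factor has alternatives sharing prefix '* *': factor to Factor → * * Factor1 with Factor1 → ( | + | ε.

Expr ::= ( Term | id Expr1; Term ::= ) * | + | ( Factor; Factor ::= ) | id Term | * * Factor1; Expr1 ::= + | ε; Factor1 ::= ( | + | ε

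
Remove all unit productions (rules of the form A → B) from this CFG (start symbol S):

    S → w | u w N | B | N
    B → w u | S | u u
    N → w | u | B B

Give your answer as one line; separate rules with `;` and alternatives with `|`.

S → w u | u u | w | u w N | u | B B; B → w u | u u | w | u w N | u | B B; N → w | u | B B

Unit pairs: B ⇒* {N, S}; S ⇒* {B, N}.
For every A with A ⇒* B via unit rules, add B's non-unit alternatives to A; then delete every rule of the form X → Y.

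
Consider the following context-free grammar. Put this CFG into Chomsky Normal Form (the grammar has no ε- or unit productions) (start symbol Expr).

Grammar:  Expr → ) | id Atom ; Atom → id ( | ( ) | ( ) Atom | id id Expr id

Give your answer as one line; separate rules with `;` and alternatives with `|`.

Introduce a nonterminal for each terminal appearing in a rule of length ≥ 2: X1 → id, X2 → (, X3 → ).
Binarize each right-hand side of length ≥ 3 by chaining fresh nonterminals (Y1, Y2, …): affected rules were Atom → X2 X3 Atom; Atom → X1 X1 Expr X1.

Expr → ) | X1 Atom; Atom → X1 X2 | X2 X3 | X2 Y1 | X1 Y2; X1 → id; X2 → (; X3 → ); Y1 → X3 Atom; Y2 → X1 Y3; Y3 → Expr X1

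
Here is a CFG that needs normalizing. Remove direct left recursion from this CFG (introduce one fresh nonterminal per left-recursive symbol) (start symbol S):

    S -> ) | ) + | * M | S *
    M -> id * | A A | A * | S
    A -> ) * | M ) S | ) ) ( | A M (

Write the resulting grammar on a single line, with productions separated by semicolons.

S, A are directly left-recursive.
For S: α = {*}, β = {), ) +, * M}. Rewrite as S → β S' and S' → α S' | ε.
For A: α = {M (}, β = {) *, M ) S, ) ) (}. Rewrite as A → β A' and A' → α A' | ε.

S -> ) S' | ) + S' | * M S'; M -> id * | A A | A * | S; A -> ) * A' | M ) S A' | ) ) ( A'; S' -> * S' | eps; A' -> M ( A' | eps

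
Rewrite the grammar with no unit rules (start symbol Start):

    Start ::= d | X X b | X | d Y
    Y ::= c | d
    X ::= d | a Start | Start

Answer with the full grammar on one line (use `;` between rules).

Unit pairs: Start ⇒* {X}; X ⇒* {Start}.
For each unit pair (A, B), copy every non-unit production of B to A, then drop all unit productions.

Start ::= d | X X b | d Y | a Start; Y ::= c | d; X ::= d | X X b | d Y | a Start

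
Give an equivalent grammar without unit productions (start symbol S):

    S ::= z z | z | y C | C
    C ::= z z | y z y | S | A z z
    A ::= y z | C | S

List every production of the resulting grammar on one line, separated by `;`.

Unit pairs: A ⇒* {C, S}; C ⇒* {S}; S ⇒* {C}.
For every A with A ⇒* B via unit rules, add B's non-unit alternatives to A; then delete every rule of the form X → Y.

S ::= z z | y z y | A z z | z | y C; C ::= z z | y z y | A z z | z | y C; A ::= z z | y z y | A z z | z | y C | y z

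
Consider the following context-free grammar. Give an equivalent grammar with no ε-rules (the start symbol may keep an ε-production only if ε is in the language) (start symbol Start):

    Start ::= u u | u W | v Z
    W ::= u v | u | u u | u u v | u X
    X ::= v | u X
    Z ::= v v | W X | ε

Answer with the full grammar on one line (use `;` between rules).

Nullable set = {Z}.
ε ∉ L(G), so no ε-production is kept.
Expand every rule over subsets of its nullable positions: Start → v Z gives v Z | v.

Start ::= u u | u W | v Z | v; W ::= u v | u | u u | u u v | u X; X ::= v | u X; Z ::= v v | W X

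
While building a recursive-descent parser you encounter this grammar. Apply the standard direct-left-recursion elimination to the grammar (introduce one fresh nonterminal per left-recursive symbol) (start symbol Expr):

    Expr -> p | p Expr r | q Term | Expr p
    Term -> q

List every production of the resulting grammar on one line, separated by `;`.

Expr -> p Expr1 | p Expr r Expr1 | q Term Expr1; Term -> q; Expr1 -> p Expr1 | ε

Expr is directly left-recursive.
For Expr: α = {p}, β = {p, p Expr r, q Term}. Rewrite as Expr → β Expr1 and Expr1 → α Expr1 | ε.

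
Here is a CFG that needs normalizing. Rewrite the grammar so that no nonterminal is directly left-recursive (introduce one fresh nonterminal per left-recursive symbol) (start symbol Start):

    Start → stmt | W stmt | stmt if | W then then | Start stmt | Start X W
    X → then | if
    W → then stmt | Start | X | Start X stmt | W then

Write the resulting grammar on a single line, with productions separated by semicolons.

Start → stmt Start1 | W stmt Start1 | stmt if Start1 | W then then Start1; X → then | if; W → then stmt W1 | Start W1 | X W1 | Start X stmt W1; Start1 → stmt Start1 | X W Start1 | ε; W1 → then W1 | ε

Start, W are directly left-recursive.
For Start: α = {stmt, X W}, β = {stmt, W stmt, stmt if, W then then}. Rewrite as Start → β Start1 and Start1 → α Start1 | ε.
For W: α = {then}, β = {then stmt, Start, X, Start X stmt}. Rewrite as W → β W1 and W1 → α W1 | ε.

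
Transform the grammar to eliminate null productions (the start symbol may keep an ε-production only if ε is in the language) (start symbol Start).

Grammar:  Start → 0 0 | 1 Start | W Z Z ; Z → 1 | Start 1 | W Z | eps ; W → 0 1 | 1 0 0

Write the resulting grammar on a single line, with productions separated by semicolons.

Nullable nonterminals: {Z}.
ε ∉ L(G), so no ε-production is kept.
Add the nullable-subset variants: Start → W Z Z gives W Z Z | W Z | W. Z → W Z gives W Z | W.

Start → 0 0 | 1 Start | W Z Z | W Z | W; Z → 1 | Start 1 | W Z | W; W → 0 1 | 1 0 0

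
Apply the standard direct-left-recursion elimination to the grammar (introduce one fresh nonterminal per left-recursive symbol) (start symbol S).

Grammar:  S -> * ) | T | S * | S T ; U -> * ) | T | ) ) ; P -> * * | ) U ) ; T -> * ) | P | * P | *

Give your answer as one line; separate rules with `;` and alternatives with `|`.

S -> * ) S' | T S'; U -> * ) | T | ) ); P -> * * | ) U ); T -> * ) | P | * P | *; S' -> * S' | T S' | ε

Directly left-recursive nonterminal: S.
For S: α = {*, T}, β = {* ), T}. Rewrite as S → β S' and S' → α S' | ε.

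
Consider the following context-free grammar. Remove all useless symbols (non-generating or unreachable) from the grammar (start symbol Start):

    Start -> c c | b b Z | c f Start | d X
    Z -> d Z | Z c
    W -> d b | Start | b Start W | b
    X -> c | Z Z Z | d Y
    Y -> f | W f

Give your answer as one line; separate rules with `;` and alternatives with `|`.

Start -> c c | c f Start | d X; W -> d b | Start | b Start W | b; X -> c | d Y; Y -> f | W f

Generating nonterminals: {Start, W, X, Y}.
Reachable from Start after that: {Start, W, X, Y}.
Removed useless symbols: {Z} and every production mentioning them.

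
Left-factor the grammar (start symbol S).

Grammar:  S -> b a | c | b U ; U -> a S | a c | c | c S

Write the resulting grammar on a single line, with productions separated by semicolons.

S -> c | b S'; U -> a U' | c U''; S' -> a | U; U' -> S | c; U'' -> epsilon | S

S has alternatives sharing prefix 'b': factor to S → b S' with S' → a | U.
U has alternatives sharing prefix 'a': factor to U → a U' with U' → S | c.
U has alternatives sharing prefix 'c': factor to U → c U'' with U'' → ε | S.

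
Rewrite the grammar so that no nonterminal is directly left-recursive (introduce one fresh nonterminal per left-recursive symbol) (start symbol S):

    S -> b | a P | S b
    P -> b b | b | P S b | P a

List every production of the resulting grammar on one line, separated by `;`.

S -> b S' | a P S'; P -> b b P' | b P'; S' -> b S' | ε; P' -> S b P' | a P' | ε

S, P are directly left-recursive.
For S: α = {b}, β = {b, a P}. Rewrite as S → β S' and S' → α S' | ε.
For P: α = {S b, a}, β = {b b, b}. Rewrite as P → β P' and P' → α P' | ε.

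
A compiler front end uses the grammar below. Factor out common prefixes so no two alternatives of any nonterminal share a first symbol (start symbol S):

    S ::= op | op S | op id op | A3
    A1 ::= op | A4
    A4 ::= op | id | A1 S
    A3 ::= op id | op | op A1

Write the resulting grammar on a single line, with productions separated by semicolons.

S ::= A3 | op S'; A1 ::= op | A4; A4 ::= op | id | A1 S; A3 ::= op A3'; S' ::= eps | S | id op; A3' ::= id | eps | A1

S has alternatives sharing prefix 'op': factor to S → op S' with S' → ε | S | id op.
A3 has alternatives sharing prefix 'op': factor to A3 → op A3' with A3' → id | ε | A1.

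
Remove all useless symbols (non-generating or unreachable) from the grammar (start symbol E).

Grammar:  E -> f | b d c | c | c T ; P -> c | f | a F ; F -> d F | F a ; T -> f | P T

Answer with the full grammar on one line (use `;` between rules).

E -> f | b d c | c | c T; P -> c | f; T -> f | P T

Generating nonterminals: {E, P, T}.
Reachable from E after that: {E, P, T}.
Removed useless symbols: {F} and every production mentioning them.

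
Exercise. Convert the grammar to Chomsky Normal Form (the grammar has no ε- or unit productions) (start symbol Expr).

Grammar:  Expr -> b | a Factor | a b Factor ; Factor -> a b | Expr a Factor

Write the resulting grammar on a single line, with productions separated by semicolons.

Introduce a nonterminal for each terminal appearing in a rule of length ≥ 2: X1 → a, X2 → b.
Binarize each right-hand side of length ≥ 3 by chaining fresh nonterminals (Y1, Y2, …): affected rules were Expr → X1 X2 Factor; Factor → Expr X1 Factor.

Expr -> b | X1 Factor | X1 Y1; Factor -> X1 X2 | Expr Y2; X1 -> a; X2 -> b; Y1 -> X2 Factor; Y2 -> X1 Factor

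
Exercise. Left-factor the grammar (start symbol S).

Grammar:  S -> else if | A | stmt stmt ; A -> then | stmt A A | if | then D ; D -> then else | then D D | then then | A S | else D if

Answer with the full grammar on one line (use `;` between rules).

S -> else if | A | stmt stmt; A -> stmt A A | if | then A'; D -> A S | else D if | then D'; A' -> eps | D; D' -> else | D D | then

A has alternatives sharing prefix 'then': factor to A → then A' with A' → ε | D.
D has alternatives sharing prefix 'then': factor to D → then D' with D' → else | D D | then.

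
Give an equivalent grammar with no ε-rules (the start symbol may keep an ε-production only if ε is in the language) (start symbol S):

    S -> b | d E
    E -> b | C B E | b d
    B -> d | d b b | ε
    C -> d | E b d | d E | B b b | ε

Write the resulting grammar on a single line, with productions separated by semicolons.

S -> b | d E; E -> b | C B E | C E | B E | b d; B -> d | d b b; C -> d | E b d | d E | B b b | b b

The nullable symbols are {B, C}.
ε ∉ L(G), so no ε-production is kept.
For each production, add variants omitting each subset of nullable occurrences: E → C B E gives C B E | C E | B E. C → B b b gives B b b | b b.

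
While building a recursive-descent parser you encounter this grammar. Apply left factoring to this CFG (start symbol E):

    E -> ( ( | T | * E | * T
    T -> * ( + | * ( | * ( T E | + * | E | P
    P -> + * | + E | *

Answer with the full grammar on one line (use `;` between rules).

E has alternatives sharing prefix '*': factor to E → * E' with E' → E | T.
T has alternatives sharing prefix '* (': factor to T → * ( T' with T' → + | ε | T E.
P has alternatives sharing prefix '+': factor to P → + P' with P' → * | E.

E -> ( ( | T | * E'; T -> + * | E | P | * ( T'; P -> * | + P'; E' -> E | T; T' -> + | ε | T E; P' -> * | E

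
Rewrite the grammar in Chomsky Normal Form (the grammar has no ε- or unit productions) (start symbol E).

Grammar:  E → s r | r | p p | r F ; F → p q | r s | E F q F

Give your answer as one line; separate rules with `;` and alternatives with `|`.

Introduce a nonterminal for each terminal appearing in a rule of length ≥ 2: X1 → s, X2 → r, X3 → p, X4 → q.
Binarize each right-hand side of length ≥ 3 by chaining fresh nonterminals (Y1, Y2, …): affected rules were F → E F X4 F.

E → X1 X2 | r | X3 X3 | X2 F; F → X3 X4 | X2 X1 | E Y1; X1 → s; X2 → r; X3 → p; X4 → q; Y1 → F Y2; Y2 → X4 F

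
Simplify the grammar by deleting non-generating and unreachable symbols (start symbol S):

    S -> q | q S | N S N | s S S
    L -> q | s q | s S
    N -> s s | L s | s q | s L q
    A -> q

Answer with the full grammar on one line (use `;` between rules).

S -> q | q S | N S N | s S S; L -> q | s q | s S; N -> s s | L s | s q | s L q

Generating nonterminals: {A, L, N, S}.
Reachable from S after that: {L, N, S}.
Removed useless symbols: {A} and every production mentioning them.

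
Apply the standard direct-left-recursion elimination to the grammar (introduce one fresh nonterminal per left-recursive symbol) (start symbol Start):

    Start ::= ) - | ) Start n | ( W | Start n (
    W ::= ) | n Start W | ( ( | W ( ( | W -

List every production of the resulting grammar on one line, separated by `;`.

Start ::= ) - Start1 | ) Start n Start1 | ( W Start1; W ::= ) W1 | n Start W W1 | ( ( W1; Start1 ::= n ( Start1 | ε; W1 ::= ( ( W1 | - W1 | ε

Left recursion appears on Start, W.
For Start: α = {n (}, β = {) -, ) Start n, ( W}. Rewrite as Start → β Start1 and Start1 → α Start1 | ε.
For W: α = {( (, -}, β = {), n Start W, ( (}. Rewrite as W → β W1 and W1 → α W1 | ε.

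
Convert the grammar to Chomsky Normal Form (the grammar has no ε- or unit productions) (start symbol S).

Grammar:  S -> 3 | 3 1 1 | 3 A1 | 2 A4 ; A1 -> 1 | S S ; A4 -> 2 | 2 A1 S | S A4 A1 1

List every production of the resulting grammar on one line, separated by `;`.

Introduce a nonterminal for each terminal appearing in a rule of length ≥ 2: X1 → 3, X2 → 1, X3 → 2.
Binarize each right-hand side of length ≥ 3 by chaining fresh nonterminals (Y1, Y2, …): affected rules were S → X1 X2 X2; A4 → X3 A1 S; A4 → S A4 A1 X2.

S -> 3 | X1 Y1 | X1 A1 | X3 A4; A1 -> 1 | S S; A4 -> 2 | X3 Y2 | S Y3; X1 -> 3; X2 -> 1; X3 -> 2; Y1 -> X2 X2; Y2 -> A1 S; Y3 -> A4 Y4; Y4 -> A1 X2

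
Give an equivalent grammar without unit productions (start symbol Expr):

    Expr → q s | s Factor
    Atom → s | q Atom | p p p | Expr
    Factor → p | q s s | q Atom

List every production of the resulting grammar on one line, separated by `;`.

Expr → q s | s Factor; Atom → s | q Atom | p p p | q s | s Factor; Factor → p | q s s | q Atom

Unit pairs: Atom ⇒* {Expr}.
For every A with A ⇒* B via unit rules, add B's non-unit alternatives to A; then delete every rule of the form X → Y.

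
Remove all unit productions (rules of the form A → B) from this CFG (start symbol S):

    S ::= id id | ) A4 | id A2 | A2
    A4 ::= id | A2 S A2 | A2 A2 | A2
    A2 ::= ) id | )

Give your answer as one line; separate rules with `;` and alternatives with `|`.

Unit pairs: A4 ⇒* {A2}; S ⇒* {A2}.
For each unit pair (A, B), copy every non-unit production of B to A, then drop all unit productions.

S ::= ) id | ) | id id | ) A4 | id A2; A4 ::= id | A2 S A2 | A2 A2 | ) id | ); A2 ::= ) id | )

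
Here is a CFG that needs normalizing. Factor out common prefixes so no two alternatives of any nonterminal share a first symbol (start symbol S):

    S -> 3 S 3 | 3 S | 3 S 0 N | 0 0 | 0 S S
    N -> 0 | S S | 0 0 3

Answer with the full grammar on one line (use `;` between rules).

S has alternatives sharing prefix '3 S': factor to S → 3 S S' with S' → 3 | ε | 0 N.
S has alternatives sharing prefix '0': factor to S → 0 S'' with S'' → 0 | S S.
N has alternatives sharing prefix '0': factor to N → 0 N' with N' → ε | 0 3.

S -> 3 S S' | 0 S''; N -> S S | 0 N'; S' -> 3 | ε | 0 N; S'' -> 0 | S S; N' -> ε | 0 3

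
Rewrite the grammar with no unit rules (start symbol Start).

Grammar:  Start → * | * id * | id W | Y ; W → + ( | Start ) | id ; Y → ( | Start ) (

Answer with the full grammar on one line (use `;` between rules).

Unit pairs: Start ⇒* {Y}.
For each unit pair (A, B), copy every non-unit production of B to A, then drop all unit productions.

Start → * | * id * | id W | ( | Start ) (; W → + ( | Start ) | id; Y → ( | Start ) (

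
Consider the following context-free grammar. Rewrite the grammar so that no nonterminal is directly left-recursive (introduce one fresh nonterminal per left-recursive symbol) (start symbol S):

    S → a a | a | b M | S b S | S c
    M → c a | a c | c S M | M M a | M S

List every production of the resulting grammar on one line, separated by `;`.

S → a a S' | a S' | b M S'; M → c a M' | a c M' | c S M M'; S' → b S S' | c S' | ε; M' → M a M' | S M' | ε

Directly left-recursive nonterminals: S, M.
For S: α = {b S, c}, β = {a a, a, b M}. Rewrite as S → β S' and S' → α S' | ε.
For M: α = {M a, S}, β = {c a, a c, c S M}. Rewrite as M → β M' and M' → α M' | ε.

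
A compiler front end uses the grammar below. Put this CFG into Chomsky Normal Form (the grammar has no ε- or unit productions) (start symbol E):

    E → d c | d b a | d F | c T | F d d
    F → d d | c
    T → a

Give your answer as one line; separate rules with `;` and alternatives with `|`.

Introduce a nonterminal for each terminal appearing in a rule of length ≥ 2: X1 → d, X2 → c, X3 → b, X4 → a.
Binarize each right-hand side of length ≥ 3 by chaining fresh nonterminals (Y1, Y2, …): affected rules were E → X1 X3 X4; E → F X1 X1.

E → X1 X2 | X1 Y1 | X1 F | X2 T | F Y2; F → X1 X1 | c; T → a; X1 → d; X2 → c; X3 → b; X4 → a; Y1 → X3 X4; Y2 → X1 X1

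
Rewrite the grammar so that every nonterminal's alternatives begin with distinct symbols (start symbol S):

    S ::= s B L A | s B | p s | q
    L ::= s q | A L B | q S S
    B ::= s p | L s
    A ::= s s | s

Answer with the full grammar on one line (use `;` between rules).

S ::= p s | q | s B S'; L ::= s q | A L B | q S S; B ::= s p | L s; A ::= s A'; S' ::= L A | epsilon; A' ::= s | epsilon

S has alternatives sharing prefix 's B': factor to S → s B S' with S' → L A | ε.
A has alternatives sharing prefix 's': factor to A → s A' with A' → s | ε.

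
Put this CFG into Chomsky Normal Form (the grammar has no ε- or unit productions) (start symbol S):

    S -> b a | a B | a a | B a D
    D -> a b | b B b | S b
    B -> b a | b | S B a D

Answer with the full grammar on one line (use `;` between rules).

Introduce a nonterminal for each terminal appearing in a rule of length ≥ 2: X1 → b, X2 → a.
Binarize each right-hand side of length ≥ 3 by chaining fresh nonterminals (Y1, Y2, …): affected rules were S → B X2 D; D → X1 B X1; B → S B X2 D.

S -> X1 X2 | X2 B | X2 X2 | B Y1; D -> X2 X1 | X1 Y2 | S X1; B -> X1 X2 | b | S Y3; X1 -> b; X2 -> a; Y1 -> X2 D; Y2 -> B X1; Y3 -> B Y4; Y4 -> X2 D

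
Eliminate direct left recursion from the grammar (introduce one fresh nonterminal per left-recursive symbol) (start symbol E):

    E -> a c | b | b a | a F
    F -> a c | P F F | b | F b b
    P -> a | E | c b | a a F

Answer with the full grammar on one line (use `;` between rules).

E -> a c | b | b a | a F; F -> a c F' | P F F F' | b F'; P -> a | E | c b | a a F; F' -> b b F' | ε

Directly left-recursive nonterminal: F.
For F: α = {b b}, β = {a c, P F F, b}. Rewrite as F → β F' and F' → α F' | ε.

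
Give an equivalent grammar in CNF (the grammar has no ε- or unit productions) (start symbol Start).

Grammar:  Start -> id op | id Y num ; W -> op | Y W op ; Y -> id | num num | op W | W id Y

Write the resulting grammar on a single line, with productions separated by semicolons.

Start -> X1 X2 | X1 Y1; W -> op | Y Y2; Y -> id | X3 X3 | X2 W | W Y3; X1 -> id; X2 -> op; X3 -> num; Y1 -> Y X3; Y2 -> W X2; Y3 -> X1 Y

Introduce a nonterminal for each terminal appearing in a rule of length ≥ 2: X1 → id, X2 → op, X3 → num.
Binarize each right-hand side of length ≥ 3 by chaining fresh nonterminals (Y1, Y2, …): affected rules were Start → X1 Y X3; W → Y W X2; Y → W X1 Y.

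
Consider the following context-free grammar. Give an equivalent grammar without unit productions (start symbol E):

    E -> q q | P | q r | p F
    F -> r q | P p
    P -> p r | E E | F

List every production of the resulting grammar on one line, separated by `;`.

Unit pairs: E ⇒* {F, P}; P ⇒* {F}.
Replace each nonterminal's rules with the union of the non-unit rules of every nonterminal it unit-derives.

E -> q q | q r | p F | p r | E E | r q | P p; F -> r q | P p; P -> r q | P p | p r | E E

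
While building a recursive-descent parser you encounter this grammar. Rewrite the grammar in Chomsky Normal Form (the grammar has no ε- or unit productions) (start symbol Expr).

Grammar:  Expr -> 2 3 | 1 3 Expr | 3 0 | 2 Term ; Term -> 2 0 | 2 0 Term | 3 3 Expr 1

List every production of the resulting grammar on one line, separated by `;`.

Expr -> X1 X2 | X3 Y1 | X2 X4 | X1 Term; Term -> X1 X4 | X1 Y2 | X2 Y3; X1 -> 2; X2 -> 3; X3 -> 1; X4 -> 0; Y1 -> X2 Expr; Y2 -> X4 Term; Y3 -> X2 Y4; Y4 -> Expr X3

Introduce a nonterminal for each terminal appearing in a rule of length ≥ 2: X1 → 2, X2 → 3, X3 → 1, X4 → 0.
Binarize each right-hand side of length ≥ 3 by chaining fresh nonterminals (Y1, Y2, …): affected rules were Expr → X3 X2 Expr; Term → X1 X4 Term; Term → X2 X2 Expr X3.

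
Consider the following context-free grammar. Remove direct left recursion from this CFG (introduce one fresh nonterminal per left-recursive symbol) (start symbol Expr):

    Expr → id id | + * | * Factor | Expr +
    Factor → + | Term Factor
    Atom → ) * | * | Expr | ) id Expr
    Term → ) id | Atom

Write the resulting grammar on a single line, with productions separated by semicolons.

Left recursion appears on Expr.
For Expr: α = {+}, β = {id id, + *, * Factor}. Rewrite as Expr → β Expr1 and Expr1 → α Expr1 | ε.

Expr → id id Expr1 | + * Expr1 | * Factor Expr1; Factor → + | Term Factor; Atom → ) * | * | Expr | ) id Expr; Term → ) id | Atom; Expr1 → + Expr1 | ε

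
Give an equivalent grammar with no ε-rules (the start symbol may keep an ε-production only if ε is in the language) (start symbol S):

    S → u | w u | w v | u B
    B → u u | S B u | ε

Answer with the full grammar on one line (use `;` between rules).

Nullable nonterminals: {B}.
ε ∉ L(G), so no ε-production is kept.
Expand every rule over subsets of its nullable positions: B → S B u gives S B u | S u.

S → u | w u | w v | u B; B → u u | S B u | S u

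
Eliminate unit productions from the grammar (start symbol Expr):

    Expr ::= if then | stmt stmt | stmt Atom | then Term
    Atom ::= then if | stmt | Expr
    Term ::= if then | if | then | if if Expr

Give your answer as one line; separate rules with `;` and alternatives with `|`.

Expr ::= if then | stmt stmt | stmt Atom | then Term; Atom ::= then if | stmt | if then | stmt stmt | stmt Atom | then Term; Term ::= if then | if | then | if if Expr

Unit pairs: Atom ⇒* {Expr}.
Replace each nonterminal's rules with the union of the non-unit rules of every nonterminal it unit-derives.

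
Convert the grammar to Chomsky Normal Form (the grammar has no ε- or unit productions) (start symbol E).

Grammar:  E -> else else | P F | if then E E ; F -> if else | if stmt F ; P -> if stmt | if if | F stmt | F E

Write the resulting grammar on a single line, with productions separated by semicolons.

Introduce a nonterminal for each terminal appearing in a rule of length ≥ 2: X1 → else, X2 → if, X3 → then, X4 → stmt.
Binarize each right-hand side of length ≥ 3 by chaining fresh nonterminals (Y1, Y2, …): affected rules were E → X2 X3 E E; F → X2 X4 F.

E -> X1 X1 | P F | X2 Y1; F -> X2 X1 | X2 Y3; P -> X2 X4 | X2 X2 | F X4 | F E; X1 -> else; X2 -> if; X3 -> then; X4 -> stmt; Y1 -> X3 Y2; Y2 -> E E; Y3 -> X4 F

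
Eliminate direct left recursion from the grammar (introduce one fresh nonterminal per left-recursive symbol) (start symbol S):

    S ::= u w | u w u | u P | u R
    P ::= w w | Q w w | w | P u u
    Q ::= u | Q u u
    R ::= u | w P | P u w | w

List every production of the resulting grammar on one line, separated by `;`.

S ::= u w | u w u | u P | u R; P ::= w w P' | Q w w P' | w P'; Q ::= u Q'; R ::= u | w P | P u w | w; P' ::= u u P' | ε; Q' ::= u u Q' | ε

Directly left-recursive nonterminals: P, Q.
For P: α = {u u}, β = {w w, Q w w, w}. Rewrite as P → β P' and P' → α P' | ε.
For Q: α = {u u}, β = {u}. Rewrite as Q → β Q' and Q' → α Q' | ε.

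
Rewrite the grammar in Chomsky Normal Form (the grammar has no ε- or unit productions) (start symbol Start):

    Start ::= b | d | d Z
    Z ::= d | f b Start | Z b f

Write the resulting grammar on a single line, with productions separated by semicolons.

Introduce a nonterminal for each terminal appearing in a rule of length ≥ 2: X1 → d, X2 → f, X3 → b.
Binarize each right-hand side of length ≥ 3 by chaining fresh nonterminals (Y1, Y2, …): affected rules were Z → X2 X3 Start; Z → Z X3 X2.

Start ::= b | d | X1 Z; Z ::= d | X2 Y1 | Z Y2; X1 ::= d; X2 ::= f; X3 ::= b; Y1 ::= X3 Start; Y2 ::= X3 X2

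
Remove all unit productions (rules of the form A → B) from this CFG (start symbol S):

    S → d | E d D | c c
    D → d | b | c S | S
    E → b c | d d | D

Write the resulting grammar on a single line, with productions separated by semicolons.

Unit pairs: D ⇒* {S}; E ⇒* {D, S}.
For each unit pair (A, B), copy every non-unit production of B to A, then drop all unit productions.

S → d | E d D | c c; D → d | E d D | c c | b | c S; E → d | E d D | c c | b c | d d | b | c S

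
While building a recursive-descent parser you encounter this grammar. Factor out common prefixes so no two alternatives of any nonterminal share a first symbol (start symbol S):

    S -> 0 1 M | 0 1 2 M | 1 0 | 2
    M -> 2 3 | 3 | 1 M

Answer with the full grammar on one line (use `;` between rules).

S has alternatives sharing prefix '0 1': factor to S → 0 1 S' with S' → M | 2 M.

S -> 1 0 | 2 | 0 1 S'; M -> 2 3 | 3 | 1 M; S' -> M | 2 M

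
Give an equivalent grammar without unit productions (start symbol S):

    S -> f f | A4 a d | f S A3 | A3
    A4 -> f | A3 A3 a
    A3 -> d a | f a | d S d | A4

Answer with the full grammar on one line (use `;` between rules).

Unit pairs: A3 ⇒* {A4}; S ⇒* {A3, A4}.
Replace each nonterminal's rules with the union of the non-unit rules of every nonterminal it unit-derives.

S -> f | A3 A3 a | f f | A4 a d | f S A3 | d a | f a | d S d; A4 -> f | A3 A3 a; A3 -> f | A3 A3 a | d a | f a | d S d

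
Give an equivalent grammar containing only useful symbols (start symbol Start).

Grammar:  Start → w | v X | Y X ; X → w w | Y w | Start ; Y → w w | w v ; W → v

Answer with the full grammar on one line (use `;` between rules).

Start → w | v X | Y X; X → w w | Y w | Start; Y → w w | w v

Generating nonterminals: {Start, W, X, Y}.
Reachable from Start after that: {Start, X, Y}.
Removed useless symbols: {W} and every production mentioning them.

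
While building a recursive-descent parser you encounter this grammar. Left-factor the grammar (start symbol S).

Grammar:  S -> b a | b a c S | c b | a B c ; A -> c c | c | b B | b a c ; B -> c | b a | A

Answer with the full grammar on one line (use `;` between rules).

S -> c b | a B c | b a S'; A -> c A' | b A''; B -> c | b a | A; S' -> ε | c S; A' -> c | ε; A'' -> B | a c

S has alternatives sharing prefix 'b a': factor to S → b a S' with S' → ε | c S.
A has alternatives sharing prefix 'c': factor to A → c A' with A' → c | ε.
A has alternatives sharing prefix 'b': factor to A → b A'' with A'' → B | a c.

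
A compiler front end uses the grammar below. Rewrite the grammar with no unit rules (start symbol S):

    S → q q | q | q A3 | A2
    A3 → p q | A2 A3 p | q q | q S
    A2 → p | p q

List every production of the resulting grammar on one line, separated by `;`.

Unit pairs: S ⇒* {A2}.
Replace each nonterminal's rules with the union of the non-unit rules of every nonterminal it unit-derives.

S → p | p q | q q | q | q A3; A3 → p q | A2 A3 p | q q | q S; A2 → p | p q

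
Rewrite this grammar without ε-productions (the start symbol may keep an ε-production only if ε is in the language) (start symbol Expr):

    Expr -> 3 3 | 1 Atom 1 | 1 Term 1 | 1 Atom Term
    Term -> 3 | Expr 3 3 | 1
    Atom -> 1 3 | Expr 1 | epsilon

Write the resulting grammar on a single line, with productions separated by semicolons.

Expr -> 3 3 | 1 Atom 1 | 1 1 | 1 Term 1 | 1 Atom Term | 1 Term; Term -> 3 | Expr 3 3 | 1; Atom -> 1 3 | Expr 1

Nullable set = {Atom}.
ε ∉ L(G), so no ε-production is kept.
Add the nullable-subset variants: Expr → 1 Atom 1 gives 1 Atom 1 | 1 1. Expr → 1 Atom Term gives 1 Atom Term | 1 Term.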